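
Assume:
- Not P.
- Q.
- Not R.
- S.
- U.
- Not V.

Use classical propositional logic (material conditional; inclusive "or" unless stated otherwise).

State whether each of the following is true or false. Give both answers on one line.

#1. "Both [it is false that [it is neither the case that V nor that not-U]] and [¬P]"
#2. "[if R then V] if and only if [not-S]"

#1 False / #2 False

#1: Formalization: ¬(V ↓ ¬U) ∧ ¬P

¬U = ¬T = F
V ↓ ¬U = F ↓ F = T
¬(V ↓ ¬U) = ¬T = F
¬P = ¬F = T
¬(V ↓ ¬U) ∧ ¬P = F ∧ T = F
Thus #1 is false.

#2: In symbols: (R → V) ↔ ¬S

R → V = F → F = T
¬S = ¬T = F
(R → V) ↔ ¬S = T ↔ F = F
So #2 is false.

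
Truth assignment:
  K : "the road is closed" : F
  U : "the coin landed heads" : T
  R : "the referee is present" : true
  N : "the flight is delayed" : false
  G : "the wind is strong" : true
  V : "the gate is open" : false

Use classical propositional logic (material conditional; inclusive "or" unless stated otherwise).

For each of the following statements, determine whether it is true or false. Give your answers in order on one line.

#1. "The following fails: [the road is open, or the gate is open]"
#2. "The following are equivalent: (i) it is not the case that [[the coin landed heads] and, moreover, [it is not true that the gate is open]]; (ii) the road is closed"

#1: Parsed as not (not K or V)

not K = not False = True
not K or V = True or False = True
not (not K or V) = not True = False
Hence #1 is false.

#2: This is not (U and not V) iff K.

not V = not False = True
U and not V = True and True = True
not (U and not V) = not True = False
not (U and not V) iff K = False iff False = True
So #2 is true.

#1 false, #2 true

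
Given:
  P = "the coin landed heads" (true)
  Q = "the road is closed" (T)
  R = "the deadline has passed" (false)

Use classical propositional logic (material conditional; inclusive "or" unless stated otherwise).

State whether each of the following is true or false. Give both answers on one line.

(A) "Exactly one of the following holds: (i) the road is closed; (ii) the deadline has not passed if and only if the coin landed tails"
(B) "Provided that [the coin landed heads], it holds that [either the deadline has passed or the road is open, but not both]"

(A) true / (B) false

(A): Formalization: Q xor (~R <-> ~P)

~R = ~F = T
~P = ~T = F
~R <-> ~P = T <-> F = F
Q xor (~R <-> ~P) = T xor F = T
So (A) is true.

(B): In symbols: P -> (R xor ~Q)

~Q = ~T = F
R xor ~Q = F xor F = F
P -> (R xor ~Q) = T -> F = F
Hence (B) is false.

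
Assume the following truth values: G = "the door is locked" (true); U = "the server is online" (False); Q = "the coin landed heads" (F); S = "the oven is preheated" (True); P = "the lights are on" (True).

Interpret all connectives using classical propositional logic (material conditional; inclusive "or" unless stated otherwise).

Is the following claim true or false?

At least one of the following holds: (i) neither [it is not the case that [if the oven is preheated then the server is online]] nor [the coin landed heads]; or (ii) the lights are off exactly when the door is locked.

False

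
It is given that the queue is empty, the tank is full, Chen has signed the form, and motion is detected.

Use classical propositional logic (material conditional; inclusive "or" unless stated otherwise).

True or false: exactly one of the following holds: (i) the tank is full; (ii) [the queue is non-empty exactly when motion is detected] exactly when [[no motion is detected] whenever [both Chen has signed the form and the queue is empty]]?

False

Let Q = "the tank is full" (T), M = "the queue is empty" (T), P = "motion is detected" (T), G = "Chen has signed the form" (T).
In symbols: Q ⊕ ((¬M ↔ P) ↔ ((G ∧ M) → ¬P))

¬M = ¬T = F
¬M ↔ P = F ↔ T = F
G ∧ M = T ∧ T = T
¬P = ¬T = F
(G ∧ M) → ¬P = T → F = F
(¬M ↔ P) ↔ ((G ∧ M) → ¬P) = F ↔ F = T
Q ⊕ ((¬M ↔ P) ↔ ((G ∧ M) → ¬P)) = T ⊕ T = F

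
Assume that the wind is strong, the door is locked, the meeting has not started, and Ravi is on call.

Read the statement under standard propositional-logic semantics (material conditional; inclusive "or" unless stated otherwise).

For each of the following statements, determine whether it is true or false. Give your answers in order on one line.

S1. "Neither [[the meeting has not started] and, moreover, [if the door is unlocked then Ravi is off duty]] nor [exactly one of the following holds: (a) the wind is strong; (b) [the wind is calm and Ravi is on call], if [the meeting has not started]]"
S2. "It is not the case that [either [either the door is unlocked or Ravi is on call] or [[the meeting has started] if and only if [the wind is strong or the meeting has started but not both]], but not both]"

Let R = "the meeting has started" (F), Q = "the door is locked" (T), S = "Ravi is on call" (T), P = "the wind is strong" (T).

S1: In symbols: (~R & (~Q -> ~S)) nor (P xor (~R -> (~P & S)))

~R = ~F = T
~Q = ~T = F
~S = ~T = F
~Q -> ~S = F -> F = T
~R & (~Q -> ~S) = T & T = T
~R = ~F = T
~P = ~T = F
~P & S = F & T = F
~R -> (~P & S) = T -> F = F
P xor (~R -> (~P & S)) = T xor F = T
(~R & (~Q -> ~S)) nor (P xor (~R -> (~P & S))) = T nor T = F
Hence S1 is false.

S2: Formalization: ~((~Q | S) xor (R <-> (P xor R)))

~Q = ~T = F
~Q | S = F | T = T
P xor R = T xor F = T
R <-> (P xor R) = F <-> T = F
(~Q | S) xor (R <-> (P xor R)) = T xor F = T
~((~Q | S) xor (R <-> (P xor R))) = ~T = F
Thus S2 is false.

S1 false; S2 false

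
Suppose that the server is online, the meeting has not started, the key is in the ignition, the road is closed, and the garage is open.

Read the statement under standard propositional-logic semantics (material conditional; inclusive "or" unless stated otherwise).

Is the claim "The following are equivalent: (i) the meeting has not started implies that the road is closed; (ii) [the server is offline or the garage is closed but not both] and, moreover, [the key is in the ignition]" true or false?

Let G = "the meeting has started" (F), D = "the road is closed" (T), U = "the server is online" (T), W = "the garage is closed" (F), S = "the key is in the ignition" (T).
In symbols: (~G -> D) <-> ((~U xor W) & S)

~G = ~F = T
~G -> D = T -> T = T
~U = ~T = F
~U xor W = F xor F = F
(~U xor W) & S = F & T = F
(~G -> D) <-> ((~U xor W) & S) = T <-> F = F

False.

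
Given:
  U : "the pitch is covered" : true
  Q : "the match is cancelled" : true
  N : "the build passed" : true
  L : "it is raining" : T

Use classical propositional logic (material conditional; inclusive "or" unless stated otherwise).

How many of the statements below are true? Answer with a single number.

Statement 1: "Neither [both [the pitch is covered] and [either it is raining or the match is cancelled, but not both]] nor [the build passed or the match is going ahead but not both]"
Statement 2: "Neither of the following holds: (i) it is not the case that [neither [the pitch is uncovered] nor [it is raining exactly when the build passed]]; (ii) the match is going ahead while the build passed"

0

Statement 1: In symbols: (U ∧ (L ⊕ Q)) ↓ (N ⊕ ¬Q)

L ⊕ Q = T ⊕ T = F
U ∧ (L ⊕ Q) = T ∧ F = F
¬Q = ¬T = F
N ⊕ ¬Q = T ⊕ F = T
(U ∧ (L ⊕ Q)) ↓ (N ⊕ ¬Q) = F ↓ T = F
Hence Statement 1 is false.

Statement 2: This is ¬(¬U ↓ (L ↔ N)) ↓ (¬Q ∧ N).

¬U = ¬T = F
L ↔ N = T ↔ T = T
¬U ↓ (L ↔ N) = F ↓ T = F
¬(¬U ↓ (L ↔ N)) = ¬F = T
¬Q = ¬T = F
¬Q ∧ N = F ∧ T = F
¬(¬U ↓ (L ↔ N)) ↓ (¬Q ∧ N) = T ↓ F = F
Thus Statement 2 is false.

Count: 0.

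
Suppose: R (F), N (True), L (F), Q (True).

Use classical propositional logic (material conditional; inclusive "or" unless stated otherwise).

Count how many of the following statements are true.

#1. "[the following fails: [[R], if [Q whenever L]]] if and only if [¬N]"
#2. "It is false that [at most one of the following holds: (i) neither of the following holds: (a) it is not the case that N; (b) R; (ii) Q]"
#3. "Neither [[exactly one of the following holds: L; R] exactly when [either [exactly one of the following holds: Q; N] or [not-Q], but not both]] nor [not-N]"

1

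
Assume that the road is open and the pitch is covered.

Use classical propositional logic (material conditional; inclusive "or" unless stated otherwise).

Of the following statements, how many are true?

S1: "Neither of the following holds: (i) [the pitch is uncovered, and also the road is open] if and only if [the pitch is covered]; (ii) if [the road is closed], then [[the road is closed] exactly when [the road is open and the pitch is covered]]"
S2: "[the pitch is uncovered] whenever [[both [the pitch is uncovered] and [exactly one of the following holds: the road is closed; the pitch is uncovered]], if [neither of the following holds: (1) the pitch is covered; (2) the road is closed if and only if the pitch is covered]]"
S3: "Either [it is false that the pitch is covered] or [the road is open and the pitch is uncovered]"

Let Q = "the pitch is covered" (True), P = "the road is closed" (False).

S1: This is ((not Q and not P) iff Q) nor (P -> (P iff (not P and Q))).

not Q = not True = False
not P = not False = True
not Q and not P = False and True = False
(not Q and not P) iff Q = False iff True = False
not P = not False = True
not P and Q = True and True = True
P iff (not P and Q) = False iff True = False
P -> (P iff (not P and Q)) = False -> False = True
((not Q and not P) iff Q) nor (P -> (P iff (not P and Q))) = False nor True = False
So S1 is false.

S2: This is ((Q nor (P iff Q)) -> (not Q and (P xor not Q))) -> not Q.

P iff Q = False iff True = False
Q nor (P iff Q) = True nor False = False
not Q = not True = False
not Q = not True = False
P xor not Q = False xor False = False
not Q and (P xor not Q) = False and False = False
(Q nor (P iff Q)) -> (not Q and (P xor not Q)) = False -> False = True
not Q = not True = False
((Q nor (P iff Q)) -> (not Q and (P xor not Q))) -> not Q = True -> False = False
Hence S2 is false.

S3: This is not Q or (not P and not Q).

not Q = not True = False
not P = not False = True
not Q = not True = False
not P and not Q = True and False = False
not Q or (not P and not Q) = False or False = False
Hence S3 is false.

Count: 0.

0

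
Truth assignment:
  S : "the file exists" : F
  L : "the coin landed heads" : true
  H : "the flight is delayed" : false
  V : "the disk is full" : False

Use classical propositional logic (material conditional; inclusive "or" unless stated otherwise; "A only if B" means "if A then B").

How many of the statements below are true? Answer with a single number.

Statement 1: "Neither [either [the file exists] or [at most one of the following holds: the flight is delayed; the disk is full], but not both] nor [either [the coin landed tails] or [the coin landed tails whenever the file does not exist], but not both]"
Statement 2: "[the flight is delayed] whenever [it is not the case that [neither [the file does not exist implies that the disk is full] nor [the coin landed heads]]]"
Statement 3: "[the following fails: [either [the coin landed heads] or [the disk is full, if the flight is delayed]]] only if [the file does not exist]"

Statement 1: Parsed as (S ⊕ (H ↑ V)) ↓ (¬L ⊕ (¬S → ¬L))

H ↑ V = F ↑ F = T
S ⊕ (H ↑ V) = F ⊕ T = T
¬L = ¬T = F
¬S = ¬F = T
¬L = ¬T = F
¬S → ¬L = T → F = F
¬L ⊕ (¬S → ¬L) = F ⊕ F = F
(S ⊕ (H ↑ V)) ↓ (¬L ⊕ (¬S → ¬L)) = T ↓ F = F
So Statement 1 is false.

Statement 2: Formalization: ¬((¬S → V) ↓ L) → H

¬S = ¬F = T
¬S → V = T → F = F
(¬S → V) ↓ L = F ↓ T = F
¬((¬S → V) ↓ L) = ¬F = T
¬((¬S → V) ↓ L) → H = T → F = F
Thus Statement 2 is false.

Statement 3: This is ¬(L ∨ (H → V)) → ¬S.

H → V = F → F = T
L ∨ (H → V) = T ∨ T = T
¬(L ∨ (H → V)) = ¬T = F
¬S = ¬F = T
¬(L ∨ (H → V)) → ¬S = F → T = T
Thus Statement 3 is true.

Count: 1.

1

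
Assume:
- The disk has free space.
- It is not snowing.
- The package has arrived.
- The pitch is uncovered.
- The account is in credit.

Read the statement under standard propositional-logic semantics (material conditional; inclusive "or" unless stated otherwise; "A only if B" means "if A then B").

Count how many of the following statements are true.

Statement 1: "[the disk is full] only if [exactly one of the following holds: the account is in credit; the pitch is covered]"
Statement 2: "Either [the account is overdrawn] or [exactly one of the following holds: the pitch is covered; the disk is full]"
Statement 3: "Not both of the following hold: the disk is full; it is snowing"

2

Let P = "the disk is full" (F), U = "the account is overdrawn" (F), S = "the pitch is covered" (F), Q = "it is snowing" (F).

Statement 1: This is P → (¬U ⊕ S).

¬U = ¬F = T
¬U ⊕ S = T ⊕ F = T
P → (¬U ⊕ S) = F → T = T
So Statement 1 is true.

Statement 2: Formalization: U ∨ (S ⊕ P)

S ⊕ P = F ⊕ F = F
U ∨ (S ⊕ P) = F ∨ F = F
So Statement 2 is false.

Statement 3: In symbols: P ↑ Q

P ↑ Q = F ↑ F = T
Hence Statement 3 is true.

Count: 2.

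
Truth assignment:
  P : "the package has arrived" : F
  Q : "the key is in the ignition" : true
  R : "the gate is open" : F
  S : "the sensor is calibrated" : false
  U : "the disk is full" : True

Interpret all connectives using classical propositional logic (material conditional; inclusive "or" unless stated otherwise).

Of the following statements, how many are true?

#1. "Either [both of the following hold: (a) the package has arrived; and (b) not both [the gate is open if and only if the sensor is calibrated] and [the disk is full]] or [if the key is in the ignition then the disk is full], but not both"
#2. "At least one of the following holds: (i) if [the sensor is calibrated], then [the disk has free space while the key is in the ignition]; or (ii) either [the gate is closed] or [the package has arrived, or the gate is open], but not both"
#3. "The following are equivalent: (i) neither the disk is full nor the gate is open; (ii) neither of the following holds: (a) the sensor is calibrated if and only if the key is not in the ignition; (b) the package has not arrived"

#1: In symbols: (P & ((R <-> S) nand U)) xor (Q -> U)

R <-> S = F <-> F = T
(R <-> S) nand U = T nand T = F
P & ((R <-> S) nand U) = F & F = F
Q -> U = T -> T = T
(P & ((R <-> S) nand U)) xor (Q -> U) = F xor T = T
Hence #1 is true.

#2: Formalization: (S -> (~U & Q)) | (~R xor (P | R))

~U = ~T = F
~U & Q = F & T = F
S -> (~U & Q) = F -> F = T
~R = ~F = T
P | R = F | F = F
~R xor (P | R) = T xor F = T
(S -> (~U & Q)) | (~R xor (P | R)) = T | T = T
Thus #2 is true.

#3: In symbols: (U nor R) <-> ((S <-> ~Q) nor ~P)

U nor R = T nor F = F
~Q = ~T = F
S <-> ~Q = F <-> F = T
~P = ~F = T
(S <-> ~Q) nor ~P = T nor T = F
(U nor R) <-> ((S <-> ~Q) nor ~P) = F <-> F = T
Hence #3 is true.

True statements: 3 (#1, #2, #3).

3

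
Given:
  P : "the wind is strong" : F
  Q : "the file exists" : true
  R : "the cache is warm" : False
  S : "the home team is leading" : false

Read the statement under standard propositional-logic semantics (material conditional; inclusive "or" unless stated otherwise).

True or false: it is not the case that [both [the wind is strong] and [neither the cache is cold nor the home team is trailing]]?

Formalization: ¬(P ∧ (¬R ↓ ¬S))

¬R = ¬F = T
¬S = ¬F = T
¬R ↓ ¬S = T ↓ T = F
P ∧ (¬R ↓ ¬S) = F ∧ F = F
¬(P ∧ (¬R ↓ ¬S)) = ¬F = T

true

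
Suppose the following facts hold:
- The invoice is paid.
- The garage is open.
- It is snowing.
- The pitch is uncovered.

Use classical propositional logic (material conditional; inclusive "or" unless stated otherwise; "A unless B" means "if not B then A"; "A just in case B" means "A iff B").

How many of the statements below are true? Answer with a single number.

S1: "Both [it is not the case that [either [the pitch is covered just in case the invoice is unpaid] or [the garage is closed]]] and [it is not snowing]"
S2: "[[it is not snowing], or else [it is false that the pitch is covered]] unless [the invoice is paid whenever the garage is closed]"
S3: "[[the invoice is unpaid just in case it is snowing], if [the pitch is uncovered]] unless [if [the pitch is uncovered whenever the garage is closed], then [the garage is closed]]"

Let S = "the pitch is covered" (False), P = "the invoice is paid" (True), Q = "the garage is closed" (False), R = "it is snowing" (True).

S1: This is not ((S iff not P) or Q) and not R.

not P = not True = False
S iff not P = False iff False = True
(S iff not P) or Q = True or False = True
not ((S iff not P) or Q) = not True = False
not R = not True = False
not ((S iff not P) or Q) and not R = False and False = False
Thus S1 is false.

S2: In symbols: (not R or not S) or (Q -> P)

not R = not True = False
not S = not False = True
not R or not S = False or True = True
Q -> P = False -> True = True
(not R or not S) or (Q -> P) = True or True = True
Thus S2 is true.

S3: This is (not S -> (not P iff R)) or ((Q -> not S) -> Q).

not S = not False = True
not P = not True = False
not P iff R = False iff True = False
not S -> (not P iff R) = True -> False = False
not S = not False = True
Q -> not S = False -> True = True
(Q -> not S) -> Q = True -> False = False
(not S -> (not P iff R)) or ((Q -> not S) -> Q) = False or False = False
Thus S3 is false.

True statements: 1 (S2).

1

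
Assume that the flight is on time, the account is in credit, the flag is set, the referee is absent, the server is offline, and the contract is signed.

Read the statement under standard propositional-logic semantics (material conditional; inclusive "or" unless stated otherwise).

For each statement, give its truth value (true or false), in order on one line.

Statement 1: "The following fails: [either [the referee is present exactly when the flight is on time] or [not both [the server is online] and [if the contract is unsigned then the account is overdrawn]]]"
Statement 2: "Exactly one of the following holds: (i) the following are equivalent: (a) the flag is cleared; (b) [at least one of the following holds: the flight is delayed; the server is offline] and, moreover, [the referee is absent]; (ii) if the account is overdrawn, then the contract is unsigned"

Let S = "the referee is present" (F), P = "the flight is delayed" (F), U = "the server is online" (F), V = "the contract is signed" (T), Q = "the account is overdrawn" (F), R = "the flag is set" (T).

Statement 1: Formalization: ~((S <-> ~P) | (U nand (~V -> Q)))

~P = ~F = T
S <-> ~P = F <-> T = F
~V = ~T = F
~V -> Q = F -> F = T
U nand (~V -> Q) = F nand T = T
(S <-> ~P) | (U nand (~V -> Q)) = F | T = T
~((S <-> ~P) | (U nand (~V -> Q))) = ~T = F
So Statement 1 is false.

Statement 2: Parsed as (~R <-> ((P | ~U) & ~S)) xor (Q -> ~V)

~R = ~T = F
~U = ~F = T
P | ~U = F | T = T
~S = ~F = T
(P | ~U) & ~S = T & T = T
~R <-> ((P | ~U) & ~S) = F <-> T = F
~V = ~T = F
Q -> ~V = F -> F = T
(~R <-> ((P | ~U) & ~S)) xor (Q -> ~V) = F xor T = T
Thus Statement 2 is true.

Statement 1 False / Statement 2 True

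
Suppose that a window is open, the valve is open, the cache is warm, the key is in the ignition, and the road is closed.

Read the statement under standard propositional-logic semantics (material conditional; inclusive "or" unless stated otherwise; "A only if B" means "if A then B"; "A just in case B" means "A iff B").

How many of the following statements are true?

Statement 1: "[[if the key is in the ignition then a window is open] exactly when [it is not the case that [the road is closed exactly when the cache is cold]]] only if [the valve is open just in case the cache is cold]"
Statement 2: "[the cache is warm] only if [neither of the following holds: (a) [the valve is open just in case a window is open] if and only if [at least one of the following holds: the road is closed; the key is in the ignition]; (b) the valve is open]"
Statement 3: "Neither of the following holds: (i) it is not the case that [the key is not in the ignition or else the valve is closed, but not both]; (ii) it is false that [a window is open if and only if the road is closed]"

0

Let S = "the key is in the ignition" (T), P = "a window is open" (T), U = "the road is closed" (T), R = "the cache is warm" (T), Q = "the valve is open" (T).

Statement 1: Parsed as ((S → P) ↔ ¬(U ↔ ¬R)) → (Q ↔ ¬R)

S → P = T → T = T
¬R = ¬T = F
U ↔ ¬R = T ↔ F = F
¬(U ↔ ¬R) = ¬F = T
(S → P) ↔ ¬(U ↔ ¬R) = T ↔ T = T
¬R = ¬T = F
Q ↔ ¬R = T ↔ F = F
((S → P) ↔ ¬(U ↔ ¬R)) → (Q ↔ ¬R) = T → F = F
Hence Statement 1 is false.

Statement 2: Formalization: R → (((Q ↔ P) ↔ (U ∨ S)) ↓ Q)

Q ↔ P = T ↔ T = T
U ∨ S = T ∨ T = T
(Q ↔ P) ↔ (U ∨ S) = T ↔ T = T
((Q ↔ P) ↔ (U ∨ S)) ↓ Q = T ↓ T = F
R → (((Q ↔ P) ↔ (U ∨ S)) ↓ Q) = T → F = F
So Statement 2 is false.

Statement 3: In symbols: ¬(¬S ⊕ ¬Q) ↓ ¬(P ↔ U)

¬S = ¬T = F
¬Q = ¬T = F
¬S ⊕ ¬Q = F ⊕ F = F
¬(¬S ⊕ ¬Q) = ¬F = T
P ↔ U = T ↔ T = T
¬(P ↔ U) = ¬T = F
¬(¬S ⊕ ¬Q) ↓ ¬(P ↔ U) = T ↓ F = F
Hence Statement 3 is false.

Count: 0.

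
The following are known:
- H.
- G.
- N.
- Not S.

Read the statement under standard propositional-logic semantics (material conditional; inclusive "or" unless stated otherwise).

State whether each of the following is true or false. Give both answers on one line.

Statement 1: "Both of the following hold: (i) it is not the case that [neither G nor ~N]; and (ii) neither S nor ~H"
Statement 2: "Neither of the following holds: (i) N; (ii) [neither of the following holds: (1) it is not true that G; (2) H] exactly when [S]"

Statement 1 true; Statement 2 false

Statement 1: Parsed as ~(G nor ~N) & (S nor ~H)

~N = ~T = F
G nor ~N = T nor F = F
~(G nor ~N) = ~F = T
~H = ~T = F
S nor ~H = F nor F = T
~(G nor ~N) & (S nor ~H) = T & T = T
So Statement 1 is true.

Statement 2: Formalization: N nor ((~G nor H) <-> S)

~G = ~T = F
~G nor H = F nor T = F
(~G nor H) <-> S = F <-> F = T
N nor ((~G nor H) <-> S) = T nor T = F
Hence Statement 2 is false.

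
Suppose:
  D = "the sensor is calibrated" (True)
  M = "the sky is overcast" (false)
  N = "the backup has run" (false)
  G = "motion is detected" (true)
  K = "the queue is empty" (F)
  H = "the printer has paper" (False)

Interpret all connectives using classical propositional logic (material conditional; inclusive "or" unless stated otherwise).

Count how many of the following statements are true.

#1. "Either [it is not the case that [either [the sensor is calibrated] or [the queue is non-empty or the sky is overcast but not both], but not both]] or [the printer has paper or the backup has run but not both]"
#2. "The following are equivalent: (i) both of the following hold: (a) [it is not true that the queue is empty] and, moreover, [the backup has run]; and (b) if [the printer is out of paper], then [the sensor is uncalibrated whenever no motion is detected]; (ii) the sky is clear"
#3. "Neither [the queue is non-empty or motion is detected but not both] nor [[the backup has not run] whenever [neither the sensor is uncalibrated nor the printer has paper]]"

#1: Formalization: ~(D xor (~K xor M)) | (H xor N)

~K = ~F = T
~K xor M = T xor F = T
D xor (~K xor M) = T xor T = F
~(D xor (~K xor M)) = ~F = T
H xor N = F xor F = F
~(D xor (~K xor M)) | (H xor N) = T | F = T
So #1 is true.

#2: In symbols: ((~K & N) & (~H -> (~G -> ~D))) <-> ~M

~K = ~F = T
~K & N = T & F = F
~H = ~F = T
~G = ~T = F
~D = ~T = F
~G -> ~D = F -> F = T
~H -> (~G -> ~D) = T -> T = T
(~K & N) & (~H -> (~G -> ~D)) = F & T = F
~M = ~F = T
((~K & N) & (~H -> (~G -> ~D))) <-> ~M = F <-> T = F
So #2 is false.

#3: Formalization: (~K xor G) nor ((~D nor H) -> ~N)

~K = ~F = T
~K xor G = T xor T = F
~D = ~T = F
~D nor H = F nor F = T
~N = ~F = T
(~D nor H) -> ~N = T -> T = T
(~K xor G) nor ((~D nor H) -> ~N) = F nor T = F
Thus #3 is false.

Count: 1.

1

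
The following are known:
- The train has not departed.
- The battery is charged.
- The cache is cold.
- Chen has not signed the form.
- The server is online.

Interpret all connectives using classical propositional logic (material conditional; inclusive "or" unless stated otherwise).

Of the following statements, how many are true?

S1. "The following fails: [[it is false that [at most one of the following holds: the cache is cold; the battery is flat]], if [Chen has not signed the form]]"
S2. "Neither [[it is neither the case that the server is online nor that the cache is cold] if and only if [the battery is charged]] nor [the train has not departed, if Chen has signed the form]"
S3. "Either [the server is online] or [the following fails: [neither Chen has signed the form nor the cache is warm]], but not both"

2

Let S = "Chen has signed the form" (F), R = "the cache is warm" (F), Q = "the battery is charged" (T), U = "the server is online" (T), P = "the train has departed" (F).

S1: Parsed as ¬(¬S → ¬(¬R ↑ ¬Q))

¬S = ¬F = T
¬R = ¬F = T
¬Q = ¬T = F
¬R ↑ ¬Q = T ↑ F = T
¬(¬R ↑ ¬Q) = ¬T = F
¬S → ¬(¬R ↑ ¬Q) = T → F = F
¬(¬S → ¬(¬R ↑ ¬Q)) = ¬F = T
Hence S1 is true.

S2: Parsed as ((U ↓ ¬R) ↔ Q) ↓ (S → ¬P)

¬R = ¬F = T
U ↓ ¬R = T ↓ T = F
(U ↓ ¬R) ↔ Q = F ↔ T = F
¬P = ¬F = T
S → ¬P = F → T = T
((U ↓ ¬R) ↔ Q) ↓ (S → ¬P) = F ↓ T = F
Thus S2 is false.

S3: Formalization: U ⊕ ¬(S ↓ R)

S ↓ R = F ↓ F = T
¬(S ↓ R) = ¬T = F
U ⊕ ¬(S ↓ R) = T ⊕ F = T
Hence S3 is true.

2 of the 3 statements are true.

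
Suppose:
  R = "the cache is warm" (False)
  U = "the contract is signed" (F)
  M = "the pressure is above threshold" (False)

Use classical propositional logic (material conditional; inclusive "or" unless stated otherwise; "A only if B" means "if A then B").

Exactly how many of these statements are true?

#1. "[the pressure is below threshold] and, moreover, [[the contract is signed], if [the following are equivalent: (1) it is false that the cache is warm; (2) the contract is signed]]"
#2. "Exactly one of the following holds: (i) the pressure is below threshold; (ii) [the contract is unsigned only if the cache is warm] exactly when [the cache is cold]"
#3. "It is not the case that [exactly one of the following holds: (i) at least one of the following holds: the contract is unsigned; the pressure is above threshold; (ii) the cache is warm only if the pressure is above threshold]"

3

#1: Parsed as not M and ((not R iff U) -> U)

not M = not False = True
not R = not False = True
not R iff U = True iff False = False
(not R iff U) -> U = False -> False = True
not M and ((not R iff U) -> U) = True and True = True
Hence #1 is true.

#2: Formalization: not M xor ((not U -> R) iff not R)

not M = not False = True
not U = not False = True
not U -> R = True -> False = False
not R = not False = True
(not U -> R) iff not R = False iff True = False
not M xor ((not U -> R) iff not R) = True xor False = True
So #2 is true.

#3: In symbols: not ((not U or M) xor (R -> M))

not U = not False = True
not U or M = True or False = True
R -> M = False -> False = True
(not U or M) xor (R -> M) = True xor True = False
not ((not U or M) xor (R -> M)) = not False = True
Hence #3 is true.

Count: 3.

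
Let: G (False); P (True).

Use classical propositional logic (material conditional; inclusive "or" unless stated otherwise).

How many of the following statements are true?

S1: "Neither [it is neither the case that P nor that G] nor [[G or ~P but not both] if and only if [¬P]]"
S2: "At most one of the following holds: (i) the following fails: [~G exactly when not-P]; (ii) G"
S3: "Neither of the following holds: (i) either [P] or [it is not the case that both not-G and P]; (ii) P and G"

1

S1: Formalization: (P nor G) nor ((G xor ~P) <-> ~P)

P nor G = T nor F = F
~P = ~T = F
G xor ~P = F xor F = F
~P = ~T = F
(G xor ~P) <-> ~P = F <-> F = T
(P nor G) nor ((G xor ~P) <-> ~P) = F nor T = F
Hence S1 is false.

S2: In symbols: ~(~G <-> ~P) nand G

~G = ~F = T
~P = ~T = F
~G <-> ~P = T <-> F = F
~(~G <-> ~P) = ~F = T
~(~G <-> ~P) nand G = T nand F = T
Hence S2 is true.

S3: Formalization: (P | (~G nand P)) nor (P & G)

~G = ~F = T
~G nand P = T nand T = F
P | (~G nand P) = T | F = T
P & G = T & F = F
(P | (~G nand P)) nor (P & G) = T nor F = F
So S3 is false.

1 of the 3 statements is true (S2).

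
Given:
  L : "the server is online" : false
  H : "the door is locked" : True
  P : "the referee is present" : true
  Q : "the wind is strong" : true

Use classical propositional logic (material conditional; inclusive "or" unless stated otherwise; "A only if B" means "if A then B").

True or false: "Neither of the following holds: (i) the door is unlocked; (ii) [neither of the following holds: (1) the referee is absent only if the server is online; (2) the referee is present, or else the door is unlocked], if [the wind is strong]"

Formalization: not H nor (Q -> ((not P -> L) nor (P or not H)))

not H = not True = False
not P = not True = False
not P -> L = False -> False = True
not H = not True = False
P or not H = True or False = True
(not P -> L) nor (P or not H) = True nor True = False
Q -> ((not P -> L) nor (P or not H)) = True -> False = False
not H nor (Q -> ((not P -> L) nor (P or not H))) = False nor False = True

True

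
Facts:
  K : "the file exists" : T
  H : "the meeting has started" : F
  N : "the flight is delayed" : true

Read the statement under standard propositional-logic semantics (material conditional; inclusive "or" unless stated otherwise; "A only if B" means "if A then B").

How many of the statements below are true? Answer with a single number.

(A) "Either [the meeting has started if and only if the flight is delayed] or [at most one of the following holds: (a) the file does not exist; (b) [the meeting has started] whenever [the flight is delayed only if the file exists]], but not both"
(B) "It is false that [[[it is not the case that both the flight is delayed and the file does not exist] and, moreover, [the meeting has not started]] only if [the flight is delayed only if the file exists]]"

(A): In symbols: (H <-> N) xor (~K nand ((N -> K) -> H))

H <-> N = F <-> T = F
~K = ~T = F
N -> K = T -> T = T
(N -> K) -> H = T -> F = F
~K nand ((N -> K) -> H) = F nand F = T
(H <-> N) xor (~K nand ((N -> K) -> H)) = F xor T = T
Hence (A) is true.

(B): This is ~(((N nand ~K) & ~H) -> (N -> K)).

~K = ~T = F
N nand ~K = T nand F = T
~H = ~F = T
(N nand ~K) & ~H = T & T = T
N -> K = T -> T = T
((N nand ~K) & ~H) -> (N -> K) = T -> T = T
~(((N nand ~K) & ~H) -> (N -> K)) = ~T = F
Hence (B) is false.

True statements: 1.

1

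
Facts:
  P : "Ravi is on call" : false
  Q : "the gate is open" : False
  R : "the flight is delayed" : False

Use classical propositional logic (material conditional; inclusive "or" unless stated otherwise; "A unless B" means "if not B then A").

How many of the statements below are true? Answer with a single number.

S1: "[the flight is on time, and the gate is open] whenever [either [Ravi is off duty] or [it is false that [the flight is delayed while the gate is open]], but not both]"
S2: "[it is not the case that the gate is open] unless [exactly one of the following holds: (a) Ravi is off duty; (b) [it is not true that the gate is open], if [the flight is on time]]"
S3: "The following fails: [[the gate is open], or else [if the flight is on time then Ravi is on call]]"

S1: Formalization: (¬P ⊕ ¬(R ∧ Q)) → (¬R ∧ Q)

¬P = ¬F = T
R ∧ Q = F ∧ F = F
¬(R ∧ Q) = ¬F = T
¬P ⊕ ¬(R ∧ Q) = T ⊕ T = F
¬R = ¬F = T
¬R ∧ Q = T ∧ F = F
(¬P ⊕ ¬(R ∧ Q)) → (¬R ∧ Q) = F → F = T
So S1 is true.

S2: Formalization: ¬Q ∨ (¬P ⊕ (¬R → ¬Q))

¬Q = ¬F = T
¬P = ¬F = T
¬R = ¬F = T
¬Q = ¬F = T
¬R → ¬Q = T → T = T
¬P ⊕ (¬R → ¬Q) = T ⊕ T = F
¬Q ∨ (¬P ⊕ (¬R → ¬Q)) = T ∨ F = T
So S2 is true.

S3: Parsed as ¬(Q ∨ (¬R → P))

¬R = ¬F = T
¬R → P = T → F = F
Q ∨ (¬R → P) = F ∨ F = F
¬(Q ∨ (¬R → P)) = ¬F = T
So S3 is true.

Count: 3.

3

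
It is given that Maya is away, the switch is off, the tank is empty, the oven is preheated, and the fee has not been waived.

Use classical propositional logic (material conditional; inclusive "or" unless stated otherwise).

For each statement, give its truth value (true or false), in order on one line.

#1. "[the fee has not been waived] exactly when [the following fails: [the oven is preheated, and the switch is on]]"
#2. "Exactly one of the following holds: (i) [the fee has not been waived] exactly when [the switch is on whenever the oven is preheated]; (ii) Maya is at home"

Let U = "the fee has been waived" (False), S = "the oven is preheated" (True), Q = "the switch is on" (False), P = "Maya is at home" (False).

#1: This is not U iff not (S and Q).

not U = not False = True
S and Q = True and False = False
not (S and Q) = not False = True
not U iff not (S and Q) = True iff True = True
Thus #1 is true.

#2: In symbols: (not U iff (S -> Q)) xor P

not U = not False = True
S -> Q = True -> False = False
not U iff (S -> Q) = True iff False = False
(not U iff (S -> Q)) xor P = False xor False = False
Hence #2 is false.

#1 True, #2 False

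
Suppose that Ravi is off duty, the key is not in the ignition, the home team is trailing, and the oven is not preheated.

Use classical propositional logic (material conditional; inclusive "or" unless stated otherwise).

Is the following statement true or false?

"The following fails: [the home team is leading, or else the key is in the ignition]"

Let R = "the home team is leading" (F), Q = "the key is in the ignition" (F).
In symbols: ¬(R ∨ Q)

R ∨ Q = F ∨ F = F
¬(R ∨ Q) = ¬F = T

true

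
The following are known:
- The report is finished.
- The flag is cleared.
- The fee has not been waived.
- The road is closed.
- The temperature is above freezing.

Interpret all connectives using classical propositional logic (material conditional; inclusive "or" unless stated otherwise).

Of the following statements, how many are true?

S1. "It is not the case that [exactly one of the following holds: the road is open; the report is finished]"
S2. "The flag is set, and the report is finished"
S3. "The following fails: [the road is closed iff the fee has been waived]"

1

Let Q = "the road is closed" (T), P = "the report is finished" (T), G = "the flag is set" (F), V = "the fee has been waived" (F).

S1: This is ¬(¬Q ⊕ P).

¬Q = ¬T = F
¬Q ⊕ P = F ⊕ T = T
¬(¬Q ⊕ P) = ¬T = F
Hence S1 is false.

S2: This is G ∧ P.

G ∧ P = F ∧ T = F
Thus S2 is false.

S3: Formalization: ¬(Q ↔ V)

Q ↔ V = T ↔ F = F
¬(Q ↔ V) = ¬F = T
Hence S3 is true.

True statements: 1 (S3).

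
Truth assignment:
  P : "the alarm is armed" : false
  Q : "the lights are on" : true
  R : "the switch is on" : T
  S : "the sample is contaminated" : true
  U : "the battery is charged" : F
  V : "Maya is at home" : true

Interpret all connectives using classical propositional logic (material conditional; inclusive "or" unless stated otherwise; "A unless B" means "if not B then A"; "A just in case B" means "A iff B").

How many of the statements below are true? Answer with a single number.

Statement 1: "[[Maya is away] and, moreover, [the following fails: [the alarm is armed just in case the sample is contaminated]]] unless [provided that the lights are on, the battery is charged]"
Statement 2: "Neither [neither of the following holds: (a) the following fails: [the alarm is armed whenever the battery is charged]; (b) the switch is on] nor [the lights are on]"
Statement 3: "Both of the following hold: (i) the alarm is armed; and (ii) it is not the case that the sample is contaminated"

0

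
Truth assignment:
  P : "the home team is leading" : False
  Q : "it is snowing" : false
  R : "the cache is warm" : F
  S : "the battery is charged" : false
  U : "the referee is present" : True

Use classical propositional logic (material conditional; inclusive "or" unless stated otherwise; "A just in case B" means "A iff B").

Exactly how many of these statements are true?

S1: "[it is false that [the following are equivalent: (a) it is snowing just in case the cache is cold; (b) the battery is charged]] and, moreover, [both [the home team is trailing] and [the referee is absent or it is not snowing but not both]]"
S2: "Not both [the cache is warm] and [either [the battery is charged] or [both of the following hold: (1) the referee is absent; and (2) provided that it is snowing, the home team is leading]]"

S1: This is ¬((Q ↔ ¬R) ↔ S) ∧ (¬P ∧ (¬U ⊕ ¬Q)).

¬R = ¬F = T
Q ↔ ¬R = F ↔ T = F
(Q ↔ ¬R) ↔ S = F ↔ F = T
¬((Q ↔ ¬R) ↔ S) = ¬T = F
¬P = ¬F = T
¬U = ¬T = F
¬Q = ¬F = T
¬U ⊕ ¬Q = F ⊕ T = T
¬P ∧ (¬U ⊕ ¬Q) = T ∧ T = T
¬((Q ↔ ¬R) ↔ S) ∧ (¬P ∧ (¬U ⊕ ¬Q)) = F ∧ T = F
Hence S1 is false.

S2: In symbols: R ↑ (S ∨ (¬U ∧ (Q → P)))

¬U = ¬T = F
Q → P = F → F = T
¬U ∧ (Q → P) = F ∧ T = F
S ∨ (¬U ∧ (Q → P)) = F ∨ F = F
R ↑ (S ∨ (¬U ∧ (Q → P))) = F ↑ F = T
So S2 is true.

True statements: 1 (S2).

1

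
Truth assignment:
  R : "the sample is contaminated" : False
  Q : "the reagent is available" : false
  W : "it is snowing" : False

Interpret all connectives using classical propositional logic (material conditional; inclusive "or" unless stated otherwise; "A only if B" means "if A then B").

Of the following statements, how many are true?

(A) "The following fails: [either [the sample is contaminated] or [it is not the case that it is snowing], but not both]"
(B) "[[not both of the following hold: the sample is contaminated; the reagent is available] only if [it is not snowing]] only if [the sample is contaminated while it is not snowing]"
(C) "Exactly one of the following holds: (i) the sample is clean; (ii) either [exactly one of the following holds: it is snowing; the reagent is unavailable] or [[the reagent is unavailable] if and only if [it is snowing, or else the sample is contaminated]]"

0

(A): This is not (R xor not W).

not W = not False = True
R xor not W = False xor True = True
not (R xor not W) = not True = False
Hence (A) is false.

(B): Formalization: ((R nand Q) -> not W) -> (R and not W)

R nand Q = False nand False = True
not W = not False = True
(R nand Q) -> not W = True -> True = True
not W = not False = True
R and not W = False and True = False
((R nand Q) -> not W) -> (R and not W) = True -> False = False
So (B) is false.

(C): Parsed as not R xor ((W xor not Q) or (not Q iff (W or R)))

not R = not False = True
not Q = not False = True
W xor not Q = False xor True = True
not Q = not False = True
W or R = False or False = False
not Q iff (W or R) = True iff False = False
(W xor not Q) or (not Q iff (W or R)) = True or False = True
not R xor ((W xor not Q) or (not Q iff (W or R))) = True xor True = False
Thus (C) is false.

Count: 0.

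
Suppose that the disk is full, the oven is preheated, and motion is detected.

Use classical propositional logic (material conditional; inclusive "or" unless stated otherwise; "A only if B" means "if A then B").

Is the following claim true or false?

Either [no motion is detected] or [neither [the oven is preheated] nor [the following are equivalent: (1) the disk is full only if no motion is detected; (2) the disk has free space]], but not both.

Let M = "motion is detected" (True), S = "the oven is preheated" (True), D = "the disk is full" (True).
Formalization: not M xor (S nor ((D -> not M) iff not D))

not M = not True = False
not M = not True = False
D -> not M = True -> False = False
not D = not True = False
(D -> not M) iff not D = False iff False = True
S nor ((D -> not M) iff not D) = True nor True = False
not M xor (S nor ((D -> not M) iff not D)) = False xor False = False

The statement is false.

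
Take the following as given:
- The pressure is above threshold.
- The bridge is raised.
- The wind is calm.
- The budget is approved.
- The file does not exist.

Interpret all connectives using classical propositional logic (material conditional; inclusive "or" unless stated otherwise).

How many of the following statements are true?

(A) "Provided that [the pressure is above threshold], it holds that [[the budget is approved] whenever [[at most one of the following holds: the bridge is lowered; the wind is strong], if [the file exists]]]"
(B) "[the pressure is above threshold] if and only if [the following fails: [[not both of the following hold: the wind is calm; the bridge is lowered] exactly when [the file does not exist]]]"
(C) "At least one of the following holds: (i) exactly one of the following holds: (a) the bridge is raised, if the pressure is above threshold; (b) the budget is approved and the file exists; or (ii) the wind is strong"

Let H = "the pressure is above threshold" (T), Q = "the file exists" (F), L = "the bridge is raised" (T), D = "the wind is strong" (F), R = "the budget is approved" (T).

(A): This is H -> ((Q -> (~L nand D)) -> R).

~L = ~T = F
~L nand D = F nand F = T
Q -> (~L nand D) = F -> T = T
(Q -> (~L nand D)) -> R = T -> T = T
H -> ((Q -> (~L nand D)) -> R) = T -> T = T
So (A) is true.

(B): Parsed as H <-> ~((~D nand ~L) <-> ~Q)

~D = ~F = T
~L = ~T = F
~D nand ~L = T nand F = T
~Q = ~F = T
(~D nand ~L) <-> ~Q = T <-> T = T
~((~D nand ~L) <-> ~Q) = ~T = F
H <-> ~((~D nand ~L) <-> ~Q) = T <-> F = F
So (B) is false.

(C): Parsed as ((H -> L) xor (R & Q)) | D

H -> L = T -> T = T
R & Q = T & F = F
(H -> L) xor (R & Q) = T xor F = T
((H -> L) xor (R & Q)) | D = T | F = T
Hence (C) is true.

True statements: 2.

2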